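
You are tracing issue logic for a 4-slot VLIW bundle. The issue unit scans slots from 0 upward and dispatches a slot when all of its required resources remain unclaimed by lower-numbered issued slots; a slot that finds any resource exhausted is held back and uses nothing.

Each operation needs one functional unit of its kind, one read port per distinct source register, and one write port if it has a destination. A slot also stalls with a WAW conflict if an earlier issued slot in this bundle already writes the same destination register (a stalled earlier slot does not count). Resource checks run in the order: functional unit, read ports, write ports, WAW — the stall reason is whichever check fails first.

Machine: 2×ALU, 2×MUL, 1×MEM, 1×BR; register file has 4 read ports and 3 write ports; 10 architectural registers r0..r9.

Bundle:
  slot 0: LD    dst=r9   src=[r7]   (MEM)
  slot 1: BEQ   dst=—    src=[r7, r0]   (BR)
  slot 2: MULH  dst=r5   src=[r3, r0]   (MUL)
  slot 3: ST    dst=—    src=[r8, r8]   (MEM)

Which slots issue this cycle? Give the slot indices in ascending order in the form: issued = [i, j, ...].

issued = [0, 1]

  0. MEM→r9 ⇒ go  {2A/2Mu/0Ld/1B | 3r 2w}
  1. BR ⇒ go  {2A/2Mu/0Ld/0B | 1r 2w}
  2. MUL→r5 ⇒ no(RD_PORT)  {2A/2Mu/0Ld/0B | 1r 2w}
  3. MEM ⇒ no(FU)  {2A/2Mu/0Ld/0B | 1r 2w}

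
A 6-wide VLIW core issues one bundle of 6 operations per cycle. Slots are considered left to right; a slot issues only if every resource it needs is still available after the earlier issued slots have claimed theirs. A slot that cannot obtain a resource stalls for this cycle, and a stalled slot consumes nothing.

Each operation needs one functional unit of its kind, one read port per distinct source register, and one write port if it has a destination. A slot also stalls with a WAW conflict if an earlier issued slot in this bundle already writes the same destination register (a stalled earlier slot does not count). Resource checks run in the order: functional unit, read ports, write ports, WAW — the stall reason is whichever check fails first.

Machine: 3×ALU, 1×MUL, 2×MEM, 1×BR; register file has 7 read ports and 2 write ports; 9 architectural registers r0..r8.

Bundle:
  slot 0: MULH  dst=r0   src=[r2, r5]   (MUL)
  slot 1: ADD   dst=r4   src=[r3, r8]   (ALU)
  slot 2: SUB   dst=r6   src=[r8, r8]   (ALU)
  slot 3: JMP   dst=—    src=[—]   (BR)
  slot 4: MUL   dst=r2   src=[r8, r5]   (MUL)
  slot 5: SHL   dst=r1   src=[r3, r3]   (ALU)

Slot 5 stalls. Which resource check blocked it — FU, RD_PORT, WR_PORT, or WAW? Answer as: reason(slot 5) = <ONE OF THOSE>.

reason(slot 5) = WR_PORT

(0) want 1×MUL +2rd +1wr — yes → AL3|MU0|ME2|BR1|rd5|wr1
(1) want 1×ALU +2rd +1wr — yes → AL2|MU0|ME2|BR1|rd3|wr0
(2) want 1×ALU +1rd +1wr — WR_PORT → AL2|MU0|ME2|BR1|rd3|wr0
(3) want 1×BR +0rd +0wr — yes → AL2|MU0|ME2|BR0|rd3|wr0
(4) want 1×MUL +2rd +1wr — FU → AL2|MU0|ME2|BR0|rd3|wr0
(5) want 1×ALU +1rd +1wr — WR_PORT → AL2|MU0|ME2|BR0|rd3|wr0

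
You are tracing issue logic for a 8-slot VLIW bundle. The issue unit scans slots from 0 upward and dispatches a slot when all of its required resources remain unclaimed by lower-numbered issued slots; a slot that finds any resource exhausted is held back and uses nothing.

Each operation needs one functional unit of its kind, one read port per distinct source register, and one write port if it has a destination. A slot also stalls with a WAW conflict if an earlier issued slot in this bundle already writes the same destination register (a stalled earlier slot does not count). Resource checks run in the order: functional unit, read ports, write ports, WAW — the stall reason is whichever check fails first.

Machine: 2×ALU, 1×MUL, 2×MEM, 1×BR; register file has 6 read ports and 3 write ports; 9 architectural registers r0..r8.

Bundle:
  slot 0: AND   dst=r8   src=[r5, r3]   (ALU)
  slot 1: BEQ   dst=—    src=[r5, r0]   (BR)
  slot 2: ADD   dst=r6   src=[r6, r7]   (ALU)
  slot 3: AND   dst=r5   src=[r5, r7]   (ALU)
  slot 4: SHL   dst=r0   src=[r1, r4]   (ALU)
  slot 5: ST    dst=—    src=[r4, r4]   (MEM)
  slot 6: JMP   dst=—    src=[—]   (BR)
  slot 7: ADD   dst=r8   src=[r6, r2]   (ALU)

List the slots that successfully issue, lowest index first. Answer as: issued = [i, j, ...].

issued = [0, 1, 2]

[0] ALU needs rd=2 wr=1: ok; after: ALU=1 MUL=1 MEM=2 BR=1, R=4, W=2
[1] BR needs rd=2 wr=0: ok; after: ALU=1 MUL=1 MEM=2 BR=0, R=2, W=2
[2] ALU needs rd=2 wr=1: ok; after: ALU=0 MUL=1 MEM=2 BR=0, R=0, W=1
[3] ALU needs rd=2 wr=1: FU; after: ALU=0 MUL=1 MEM=2 BR=0, R=0, W=1
[4] ALU needs rd=2 wr=1: FU; after: ALU=0 MUL=1 MEM=2 BR=0, R=0, W=1
[5] MEM needs rd=1 wr=0: RD_PORT; after: ALU=0 MUL=1 MEM=2 BR=0, R=0, W=1
[6] BR needs rd=0 wr=0: FU; after: ALU=0 MUL=1 MEM=2 BR=0, R=0, W=1
[7] ALU needs rd=2 wr=1: FU; after: ALU=0 MUL=1 MEM=2 BR=0, R=0, W=1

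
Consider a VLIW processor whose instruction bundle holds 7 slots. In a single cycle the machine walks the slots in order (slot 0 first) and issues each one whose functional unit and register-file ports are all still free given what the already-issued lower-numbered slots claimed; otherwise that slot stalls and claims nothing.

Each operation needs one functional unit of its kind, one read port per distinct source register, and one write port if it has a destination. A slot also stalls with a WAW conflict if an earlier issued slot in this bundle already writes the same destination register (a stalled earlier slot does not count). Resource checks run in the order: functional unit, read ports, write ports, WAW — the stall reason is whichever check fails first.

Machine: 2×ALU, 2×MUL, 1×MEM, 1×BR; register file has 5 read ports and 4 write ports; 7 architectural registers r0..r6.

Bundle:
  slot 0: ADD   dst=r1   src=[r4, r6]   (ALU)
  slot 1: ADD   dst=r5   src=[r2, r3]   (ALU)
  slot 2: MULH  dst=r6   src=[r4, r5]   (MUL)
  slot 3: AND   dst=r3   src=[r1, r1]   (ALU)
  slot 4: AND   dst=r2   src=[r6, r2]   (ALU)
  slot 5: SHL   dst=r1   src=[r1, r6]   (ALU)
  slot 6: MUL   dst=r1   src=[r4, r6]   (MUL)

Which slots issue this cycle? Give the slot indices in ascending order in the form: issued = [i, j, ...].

#0 ALU src=r4,r6 dispatched  <A:1 Mu:2 Ld:1 B:1 rd:3 wr:3>
#1 ALU src=r2,r3 dispatched  <A:0 Mu:2 Ld:1 B:1 rd:1 wr:2>
#2 MUL src=r4,r5 held:RD_PORT  <A:0 Mu:2 Ld:1 B:1 rd:1 wr:2>
#3 ALU src=r1,r1 held:FU  <A:0 Mu:2 Ld:1 B:1 rd:1 wr:2>
#4 ALU src=r6,r2 held:FU  <A:0 Mu:2 Ld:1 B:1 rd:1 wr:2>
#5 ALU src=r1,r6 held:FU  <A:0 Mu:2 Ld:1 B:1 rd:1 wr:2>
#6 MUL src=r4,r6 held:RD_PORT  <A:0 Mu:2 Ld:1 B:1 rd:1 wr:2>

issued = [0, 1]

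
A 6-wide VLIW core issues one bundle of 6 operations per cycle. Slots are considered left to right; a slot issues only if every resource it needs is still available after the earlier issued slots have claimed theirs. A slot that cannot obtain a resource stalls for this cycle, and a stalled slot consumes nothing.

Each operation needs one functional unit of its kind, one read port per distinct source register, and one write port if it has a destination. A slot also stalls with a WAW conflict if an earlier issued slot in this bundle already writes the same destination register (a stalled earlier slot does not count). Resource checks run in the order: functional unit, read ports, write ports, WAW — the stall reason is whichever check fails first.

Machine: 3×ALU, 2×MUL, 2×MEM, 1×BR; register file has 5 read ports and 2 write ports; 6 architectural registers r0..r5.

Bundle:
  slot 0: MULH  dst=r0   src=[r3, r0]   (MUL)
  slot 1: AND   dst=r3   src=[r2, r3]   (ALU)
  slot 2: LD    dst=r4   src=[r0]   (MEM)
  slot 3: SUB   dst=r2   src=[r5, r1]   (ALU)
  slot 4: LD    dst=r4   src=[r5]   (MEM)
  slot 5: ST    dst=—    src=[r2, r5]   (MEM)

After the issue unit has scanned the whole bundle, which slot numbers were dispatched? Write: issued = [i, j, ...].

issued = [0, 1]

#0 MUL src=r3,r0 dispatched  <A:3 Mu:1 Ld:2 B:1 rd:3 wr:1>
#1 ALU src=r2,r3 dispatched  <A:2 Mu:1 Ld:2 B:1 rd:1 wr:0>
#2 MEM src=r0 held:WR_PORT  <A:2 Mu:1 Ld:2 B:1 rd:1 wr:0>
#3 ALU src=r5,r1 held:RD_PORT  <A:2 Mu:1 Ld:2 B:1 rd:1 wr:0>
#4 MEM src=r5 held:WR_PORT  <A:2 Mu:1 Ld:2 B:1 rd:1 wr:0>
#5 MEM src=r2,r5 held:RD_PORT  <A:2 Mu:1 Ld:2 B:1 rd:1 wr:0>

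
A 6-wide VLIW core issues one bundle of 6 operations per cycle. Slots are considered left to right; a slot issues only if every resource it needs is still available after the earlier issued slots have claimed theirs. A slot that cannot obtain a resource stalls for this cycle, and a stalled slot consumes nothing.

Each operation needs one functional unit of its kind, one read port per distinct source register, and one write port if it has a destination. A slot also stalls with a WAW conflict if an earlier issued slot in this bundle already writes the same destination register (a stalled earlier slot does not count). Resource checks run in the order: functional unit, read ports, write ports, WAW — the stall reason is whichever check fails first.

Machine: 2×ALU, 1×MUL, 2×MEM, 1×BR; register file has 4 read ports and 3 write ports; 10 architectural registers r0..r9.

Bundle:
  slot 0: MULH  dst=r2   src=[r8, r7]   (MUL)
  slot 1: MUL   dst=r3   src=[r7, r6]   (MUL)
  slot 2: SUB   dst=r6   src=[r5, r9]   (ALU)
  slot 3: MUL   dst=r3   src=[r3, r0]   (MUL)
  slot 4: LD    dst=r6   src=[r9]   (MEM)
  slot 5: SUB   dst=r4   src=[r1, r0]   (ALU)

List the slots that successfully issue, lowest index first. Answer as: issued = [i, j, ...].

issued = [0, 2]

[0] MUL needs rd=2 wr=1: ok; after: ALU=2 MUL=0 MEM=2 BR=1, R=2, W=2
[1] MUL needs rd=2 wr=1: FU; after: ALU=2 MUL=0 MEM=2 BR=1, R=2, W=2
[2] ALU needs rd=2 wr=1: ok; after: ALU=1 MUL=0 MEM=2 BR=1, R=0, W=1
[3] MUL needs rd=2 wr=1: FU; after: ALU=1 MUL=0 MEM=2 BR=1, R=0, W=1
[4] MEM needs rd=1 wr=1: RD_PORT; after: ALU=1 MUL=0 MEM=2 BR=1, R=0, W=1
[5] ALU needs rd=2 wr=1: RD_PORT; after: ALU=1 MUL=0 MEM=2 BR=1, R=0, W=1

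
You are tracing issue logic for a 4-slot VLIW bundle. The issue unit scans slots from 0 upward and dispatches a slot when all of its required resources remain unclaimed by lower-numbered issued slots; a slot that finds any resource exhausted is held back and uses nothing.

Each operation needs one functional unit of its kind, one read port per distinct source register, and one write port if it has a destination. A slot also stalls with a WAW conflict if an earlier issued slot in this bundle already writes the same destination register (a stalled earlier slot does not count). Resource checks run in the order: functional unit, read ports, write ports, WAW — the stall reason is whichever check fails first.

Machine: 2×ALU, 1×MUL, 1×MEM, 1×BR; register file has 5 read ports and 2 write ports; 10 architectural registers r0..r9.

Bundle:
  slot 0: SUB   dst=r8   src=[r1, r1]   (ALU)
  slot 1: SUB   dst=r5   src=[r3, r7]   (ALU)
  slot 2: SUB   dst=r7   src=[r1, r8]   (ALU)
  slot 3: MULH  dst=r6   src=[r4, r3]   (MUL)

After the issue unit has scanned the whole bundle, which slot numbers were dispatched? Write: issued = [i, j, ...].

issued = [0, 1]

(0) want 1×ALU +1rd +1wr — yes → AL1|MU1|ME1|BR1|rd4|wr1
(1) want 1×ALU +2rd +1wr — yes → AL0|MU1|ME1|BR1|rd2|wr0
(2) want 1×ALU +2rd +1wr — FU → AL0|MU1|ME1|BR1|rd2|wr0
(3) want 1×MUL +2rd +1wr — WR_PORT → AL0|MU1|ME1|BR1|rd2|wr0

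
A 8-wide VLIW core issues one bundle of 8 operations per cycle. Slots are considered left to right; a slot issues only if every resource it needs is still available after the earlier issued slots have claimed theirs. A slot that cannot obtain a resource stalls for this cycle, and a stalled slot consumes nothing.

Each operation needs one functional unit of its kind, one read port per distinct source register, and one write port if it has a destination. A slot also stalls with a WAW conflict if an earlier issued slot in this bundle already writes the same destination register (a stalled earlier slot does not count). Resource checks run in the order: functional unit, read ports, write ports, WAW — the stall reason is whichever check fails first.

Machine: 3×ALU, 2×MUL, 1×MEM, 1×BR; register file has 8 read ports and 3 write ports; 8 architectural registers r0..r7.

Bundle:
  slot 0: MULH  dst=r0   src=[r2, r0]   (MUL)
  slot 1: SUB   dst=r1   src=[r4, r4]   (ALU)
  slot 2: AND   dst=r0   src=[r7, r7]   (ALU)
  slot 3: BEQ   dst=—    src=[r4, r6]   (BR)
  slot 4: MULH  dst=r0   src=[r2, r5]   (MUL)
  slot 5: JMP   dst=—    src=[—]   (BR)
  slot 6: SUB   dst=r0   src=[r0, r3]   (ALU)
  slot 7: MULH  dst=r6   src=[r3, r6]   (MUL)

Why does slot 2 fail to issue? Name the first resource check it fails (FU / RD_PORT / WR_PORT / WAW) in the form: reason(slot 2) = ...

#0 MUL src=r2,r0 dispatched  <A:3 Mu:1 Ld:1 B:1 rd:6 wr:2>
#1 ALU src=r4,r4 dispatched  <A:2 Mu:1 Ld:1 B:1 rd:5 wr:1>
#2 ALU src=r7,r7 held:WAW  <A:2 Mu:1 Ld:1 B:1 rd:5 wr:1>
#3 BR src=r4,r6 dispatched  <A:2 Mu:1 Ld:1 B:0 rd:3 wr:1>
#4 MUL src=r2,r5 held:WAW  <A:2 Mu:1 Ld:1 B:0 rd:3 wr:1>
#5 BR src=- held:FU  <A:2 Mu:1 Ld:1 B:0 rd:3 wr:1>
#6 ALU src=r0,r3 held:WAW  <A:2 Mu:1 Ld:1 B:0 rd:3 wr:1>
#7 MUL src=r3,r6 dispatched  <A:2 Mu:0 Ld:1 B:0 rd:1 wr:0>

reason(slot 2) = WAW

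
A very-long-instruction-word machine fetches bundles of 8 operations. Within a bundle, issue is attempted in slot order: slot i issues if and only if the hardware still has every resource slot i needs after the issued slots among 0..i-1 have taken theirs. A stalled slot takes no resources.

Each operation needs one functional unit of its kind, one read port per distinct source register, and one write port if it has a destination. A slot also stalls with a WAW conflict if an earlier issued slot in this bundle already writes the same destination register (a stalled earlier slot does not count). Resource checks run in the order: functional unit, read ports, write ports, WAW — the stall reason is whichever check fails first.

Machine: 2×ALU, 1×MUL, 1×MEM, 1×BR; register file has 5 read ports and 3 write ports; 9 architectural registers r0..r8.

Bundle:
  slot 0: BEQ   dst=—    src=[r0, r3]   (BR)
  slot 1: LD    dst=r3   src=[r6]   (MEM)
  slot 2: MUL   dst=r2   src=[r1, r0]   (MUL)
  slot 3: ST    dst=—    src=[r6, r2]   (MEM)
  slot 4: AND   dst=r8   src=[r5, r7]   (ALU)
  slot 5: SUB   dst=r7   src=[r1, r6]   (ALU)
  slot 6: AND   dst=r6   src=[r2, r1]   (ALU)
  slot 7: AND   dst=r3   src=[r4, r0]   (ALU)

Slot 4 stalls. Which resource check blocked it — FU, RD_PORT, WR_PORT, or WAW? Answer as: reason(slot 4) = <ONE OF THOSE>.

slot 0 (BR): ISSUE — free A2,Mu1,Ld1,B0 rp3 wp3
slot 1 (MEM): ISSUE — free A2,Mu1,Ld0,B0 rp2 wp2
slot 2 (MUL): ISSUE — free A2,Mu0,Ld0,B0 rp0 wp1
slot 3 (MEM): stall FU — free A2,Mu0,Ld0,B0 rp0 wp1
slot 4 (ALU): stall RD_PORT — free A2,Mu0,Ld0,B0 rp0 wp1
slot 5 (ALU): stall RD_PORT — free A2,Mu0,Ld0,B0 rp0 wp1
slot 6 (ALU): stall RD_PORT — free A2,Mu0,Ld0,B0 rp0 wp1
slot 7 (ALU): stall RD_PORT — free A2,Mu0,Ld0,B0 rp0 wp1

reason(slot 4) = RD_PORT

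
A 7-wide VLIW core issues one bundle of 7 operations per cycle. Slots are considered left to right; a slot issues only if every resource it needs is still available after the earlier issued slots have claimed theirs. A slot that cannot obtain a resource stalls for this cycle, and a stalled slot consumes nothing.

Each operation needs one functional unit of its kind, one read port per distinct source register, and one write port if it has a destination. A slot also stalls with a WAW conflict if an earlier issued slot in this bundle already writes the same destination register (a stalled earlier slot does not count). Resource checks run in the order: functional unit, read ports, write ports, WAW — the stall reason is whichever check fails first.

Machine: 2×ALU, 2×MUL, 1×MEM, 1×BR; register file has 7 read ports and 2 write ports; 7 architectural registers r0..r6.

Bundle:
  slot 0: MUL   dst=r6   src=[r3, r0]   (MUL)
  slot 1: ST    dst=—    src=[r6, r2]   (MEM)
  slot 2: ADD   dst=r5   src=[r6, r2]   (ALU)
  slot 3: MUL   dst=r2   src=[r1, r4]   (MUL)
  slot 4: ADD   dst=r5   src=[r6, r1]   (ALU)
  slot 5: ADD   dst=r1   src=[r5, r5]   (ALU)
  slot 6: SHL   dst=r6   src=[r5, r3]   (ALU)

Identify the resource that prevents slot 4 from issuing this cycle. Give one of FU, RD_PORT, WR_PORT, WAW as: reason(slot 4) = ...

reason(slot 4) = RD_PORT

  0. MUL→r6 ⇒ go  {2A/1Mu/1Ld/1B | 5r 1w}
  1. MEM ⇒ go  {2A/1Mu/0Ld/1B | 3r 1w}
  2. ALU→r5 ⇒ go  {1A/1Mu/0Ld/1B | 1r 0w}
  3. MUL→r2 ⇒ no(RD_PORT)  {1A/1Mu/0Ld/1B | 1r 0w}
  4. ALU→r5 ⇒ no(RD_PORT)  {1A/1Mu/0Ld/1B | 1r 0w}
  5. ALU→r1 ⇒ no(WR_PORT)  {1A/1Mu/0Ld/1B | 1r 0w}
  6. ALU→r6 ⇒ no(RD_PORT)  {1A/1Mu/0Ld/1B | 1r 0w}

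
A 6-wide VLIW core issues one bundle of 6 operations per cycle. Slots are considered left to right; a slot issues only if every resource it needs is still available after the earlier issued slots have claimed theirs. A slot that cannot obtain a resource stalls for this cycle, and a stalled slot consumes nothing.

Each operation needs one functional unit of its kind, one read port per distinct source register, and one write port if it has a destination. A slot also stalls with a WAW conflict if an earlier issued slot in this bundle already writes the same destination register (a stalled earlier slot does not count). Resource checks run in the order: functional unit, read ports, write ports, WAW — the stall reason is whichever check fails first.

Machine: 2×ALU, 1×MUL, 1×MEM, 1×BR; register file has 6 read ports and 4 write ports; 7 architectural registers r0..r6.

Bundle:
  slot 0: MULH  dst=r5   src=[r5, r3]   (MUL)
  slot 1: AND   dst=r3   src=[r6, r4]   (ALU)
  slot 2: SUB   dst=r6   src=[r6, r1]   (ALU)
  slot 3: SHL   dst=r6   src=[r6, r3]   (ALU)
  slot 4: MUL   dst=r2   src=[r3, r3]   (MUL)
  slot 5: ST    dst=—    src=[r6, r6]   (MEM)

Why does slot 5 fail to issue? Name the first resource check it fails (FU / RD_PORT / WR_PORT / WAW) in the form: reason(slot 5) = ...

[0] MUL needs rd=2 wr=1: ok; after: ALU=2 MUL=0 MEM=1 BR=1, R=4, W=3
[1] ALU needs rd=2 wr=1: ok; after: ALU=1 MUL=0 MEM=1 BR=1, R=2, W=2
[2] ALU needs rd=2 wr=1: ok; after: ALU=0 MUL=0 MEM=1 BR=1, R=0, W=1
[3] ALU needs rd=2 wr=1: FU; after: ALU=0 MUL=0 MEM=1 BR=1, R=0, W=1
[4] MUL needs rd=1 wr=1: FU; after: ALU=0 MUL=0 MEM=1 BR=1, R=0, W=1
[5] MEM needs rd=1 wr=0: RD_PORT; after: ALU=0 MUL=0 MEM=1 BR=1, R=0, W=1

reason(slot 5) = RD_PORT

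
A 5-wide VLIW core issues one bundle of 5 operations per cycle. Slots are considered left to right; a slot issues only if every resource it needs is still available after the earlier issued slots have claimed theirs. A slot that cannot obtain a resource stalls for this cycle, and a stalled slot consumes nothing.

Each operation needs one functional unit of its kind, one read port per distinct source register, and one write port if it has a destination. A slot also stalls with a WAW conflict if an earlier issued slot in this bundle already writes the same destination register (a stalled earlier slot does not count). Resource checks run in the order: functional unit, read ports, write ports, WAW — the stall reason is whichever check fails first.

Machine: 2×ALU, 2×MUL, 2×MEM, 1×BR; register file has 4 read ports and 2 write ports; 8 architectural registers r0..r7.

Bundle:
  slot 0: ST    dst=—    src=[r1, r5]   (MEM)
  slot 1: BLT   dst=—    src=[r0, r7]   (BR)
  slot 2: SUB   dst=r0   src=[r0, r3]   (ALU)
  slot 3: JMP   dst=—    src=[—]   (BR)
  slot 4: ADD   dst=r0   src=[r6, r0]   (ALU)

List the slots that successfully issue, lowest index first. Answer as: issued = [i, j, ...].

slot 0 (MEM): ISSUE — free A2,Mu2,Ld1,B1 rp2 wp2
slot 1 (BR): ISSUE — free A2,Mu2,Ld1,B0 rp0 wp2
slot 2 (ALU): stall RD_PORT — free A2,Mu2,Ld1,B0 rp0 wp2
slot 3 (BR): stall FU — free A2,Mu2,Ld1,B0 rp0 wp2
slot 4 (ALU): stall RD_PORT — free A2,Mu2,Ld1,B0 rp0 wp2

issued = [0, 1]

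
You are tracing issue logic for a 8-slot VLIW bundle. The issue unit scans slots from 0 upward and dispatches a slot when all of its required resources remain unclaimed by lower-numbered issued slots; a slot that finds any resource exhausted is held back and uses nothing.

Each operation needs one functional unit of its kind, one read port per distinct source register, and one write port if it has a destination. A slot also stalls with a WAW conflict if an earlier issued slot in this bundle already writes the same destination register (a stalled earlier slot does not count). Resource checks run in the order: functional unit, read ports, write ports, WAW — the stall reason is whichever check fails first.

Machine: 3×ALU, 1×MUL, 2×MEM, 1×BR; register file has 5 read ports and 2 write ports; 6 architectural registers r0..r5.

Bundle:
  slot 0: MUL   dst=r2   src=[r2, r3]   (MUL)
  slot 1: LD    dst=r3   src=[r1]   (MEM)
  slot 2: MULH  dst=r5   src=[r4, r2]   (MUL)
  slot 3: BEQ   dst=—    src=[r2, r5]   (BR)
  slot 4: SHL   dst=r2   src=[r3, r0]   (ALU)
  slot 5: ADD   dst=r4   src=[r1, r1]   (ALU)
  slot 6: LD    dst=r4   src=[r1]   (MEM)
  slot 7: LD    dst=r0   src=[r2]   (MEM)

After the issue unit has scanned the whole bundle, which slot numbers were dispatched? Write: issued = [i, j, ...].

slot 0 (MUL): ISSUE — free A3,Mu0,Ld2,B1 rp3 wp1
slot 1 (MEM): ISSUE — free A3,Mu0,Ld1,B1 rp2 wp0
slot 2 (MUL): stall FU — free A3,Mu0,Ld1,B1 rp2 wp0
slot 3 (BR): ISSUE — free A3,Mu0,Ld1,B0 rp0 wp0
slot 4 (ALU): stall RD_PORT — free A3,Mu0,Ld1,B0 rp0 wp0
slot 5 (ALU): stall RD_PORT — free A3,Mu0,Ld1,B0 rp0 wp0
slot 6 (MEM): stall RD_PORT — free A3,Mu0,Ld1,B0 rp0 wp0
slot 7 (MEM): stall RD_PORT — free A3,Mu0,Ld1,B0 rp0 wp0

issued = [0, 1, 3]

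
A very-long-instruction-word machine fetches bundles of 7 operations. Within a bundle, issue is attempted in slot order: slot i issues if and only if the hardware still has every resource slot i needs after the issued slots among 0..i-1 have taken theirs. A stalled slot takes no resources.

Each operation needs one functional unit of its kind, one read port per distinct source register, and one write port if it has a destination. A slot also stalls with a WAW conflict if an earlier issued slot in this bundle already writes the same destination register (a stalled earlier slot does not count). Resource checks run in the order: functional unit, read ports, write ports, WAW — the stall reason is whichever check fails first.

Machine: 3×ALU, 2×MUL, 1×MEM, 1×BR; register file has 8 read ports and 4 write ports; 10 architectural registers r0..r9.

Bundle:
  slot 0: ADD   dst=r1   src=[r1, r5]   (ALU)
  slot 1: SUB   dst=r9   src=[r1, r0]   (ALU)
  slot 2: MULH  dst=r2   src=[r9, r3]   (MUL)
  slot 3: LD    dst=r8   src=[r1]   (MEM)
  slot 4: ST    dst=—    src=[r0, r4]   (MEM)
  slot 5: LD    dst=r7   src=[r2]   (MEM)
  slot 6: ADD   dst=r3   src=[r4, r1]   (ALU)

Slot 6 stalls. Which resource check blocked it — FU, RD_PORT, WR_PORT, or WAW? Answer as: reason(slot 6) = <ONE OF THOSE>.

reason(slot 6) = RD_PORT

  0. ALU→r1 ⇒ go  {2A/2Mu/1Ld/1B | 6r 3w}
  1. ALU→r9 ⇒ go  {1A/2Mu/1Ld/1B | 4r 2w}
  2. MUL→r2 ⇒ go  {1A/1Mu/1Ld/1B | 2r 1w}
  3. MEM→r8 ⇒ go  {1A/1Mu/0Ld/1B | 1r 0w}
  4. MEM ⇒ no(FU)  {1A/1Mu/0Ld/1B | 1r 0w}
  5. MEM→r7 ⇒ no(FU)  {1A/1Mu/0Ld/1B | 1r 0w}
  6. ALU→r3 ⇒ no(RD_PORT)  {1A/1Mu/0Ld/1B | 1r 0w}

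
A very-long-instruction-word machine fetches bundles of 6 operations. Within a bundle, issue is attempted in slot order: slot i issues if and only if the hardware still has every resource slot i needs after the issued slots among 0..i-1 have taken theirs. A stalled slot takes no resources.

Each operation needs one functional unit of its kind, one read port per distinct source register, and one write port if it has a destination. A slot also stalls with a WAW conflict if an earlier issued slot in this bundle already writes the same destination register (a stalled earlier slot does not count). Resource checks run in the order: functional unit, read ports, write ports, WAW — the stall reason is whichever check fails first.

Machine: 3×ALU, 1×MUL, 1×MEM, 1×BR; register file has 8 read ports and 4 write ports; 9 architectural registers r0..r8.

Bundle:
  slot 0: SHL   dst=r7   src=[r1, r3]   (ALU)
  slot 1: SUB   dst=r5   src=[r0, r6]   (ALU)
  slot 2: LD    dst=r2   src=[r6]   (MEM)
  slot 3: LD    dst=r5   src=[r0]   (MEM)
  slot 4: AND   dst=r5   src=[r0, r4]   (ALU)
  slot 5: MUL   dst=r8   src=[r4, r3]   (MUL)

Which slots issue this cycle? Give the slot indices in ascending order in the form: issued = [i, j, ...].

issued = [0, 1, 2, 5]

slot 0 (ALU): ISSUE — free A2,Mu1,Ld1,B1 rp6 wp3
slot 1 (ALU): ISSUE — free A1,Mu1,Ld1,B1 rp4 wp2
slot 2 (MEM): ISSUE — free A1,Mu1,Ld0,B1 rp3 wp1
slot 3 (MEM): stall FU — free A1,Mu1,Ld0,B1 rp3 wp1
slot 4 (ALU): stall WAW — free A1,Mu1,Ld0,B1 rp3 wp1
slot 5 (MUL): ISSUE — free A1,Mu0,Ld0,B1 rp1 wp0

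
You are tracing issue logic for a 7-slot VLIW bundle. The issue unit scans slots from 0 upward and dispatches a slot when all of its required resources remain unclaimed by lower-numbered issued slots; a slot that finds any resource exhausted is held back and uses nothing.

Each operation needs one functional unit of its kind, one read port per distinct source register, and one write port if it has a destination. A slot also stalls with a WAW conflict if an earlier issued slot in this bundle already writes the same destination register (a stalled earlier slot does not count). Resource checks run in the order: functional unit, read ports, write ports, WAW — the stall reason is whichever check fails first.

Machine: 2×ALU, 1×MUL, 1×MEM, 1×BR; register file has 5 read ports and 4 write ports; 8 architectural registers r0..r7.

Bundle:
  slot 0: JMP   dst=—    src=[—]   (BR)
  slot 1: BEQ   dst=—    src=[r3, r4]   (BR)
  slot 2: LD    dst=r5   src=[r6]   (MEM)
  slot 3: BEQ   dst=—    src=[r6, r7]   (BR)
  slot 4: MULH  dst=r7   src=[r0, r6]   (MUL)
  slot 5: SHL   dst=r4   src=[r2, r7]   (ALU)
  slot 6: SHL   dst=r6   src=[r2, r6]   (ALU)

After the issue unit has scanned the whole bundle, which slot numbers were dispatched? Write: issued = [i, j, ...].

slot 0 (BR): ISSUE — free A2,Mu1,Ld1,B0 rp5 wp4
slot 1 (BR): stall FU — free A2,Mu1,Ld1,B0 rp5 wp4
slot 2 (MEM): ISSUE — free A2,Mu1,Ld0,B0 rp4 wp3
slot 3 (BR): stall FU — free A2,Mu1,Ld0,B0 rp4 wp3
slot 4 (MUL): ISSUE — free A2,Mu0,Ld0,B0 rp2 wp2
slot 5 (ALU): ISSUE — free A1,Mu0,Ld0,B0 rp0 wp1
slot 6 (ALU): stall RD_PORT — free A1,Mu0,Ld0,B0 rp0 wp1

issued = [0, 2, 4, 5]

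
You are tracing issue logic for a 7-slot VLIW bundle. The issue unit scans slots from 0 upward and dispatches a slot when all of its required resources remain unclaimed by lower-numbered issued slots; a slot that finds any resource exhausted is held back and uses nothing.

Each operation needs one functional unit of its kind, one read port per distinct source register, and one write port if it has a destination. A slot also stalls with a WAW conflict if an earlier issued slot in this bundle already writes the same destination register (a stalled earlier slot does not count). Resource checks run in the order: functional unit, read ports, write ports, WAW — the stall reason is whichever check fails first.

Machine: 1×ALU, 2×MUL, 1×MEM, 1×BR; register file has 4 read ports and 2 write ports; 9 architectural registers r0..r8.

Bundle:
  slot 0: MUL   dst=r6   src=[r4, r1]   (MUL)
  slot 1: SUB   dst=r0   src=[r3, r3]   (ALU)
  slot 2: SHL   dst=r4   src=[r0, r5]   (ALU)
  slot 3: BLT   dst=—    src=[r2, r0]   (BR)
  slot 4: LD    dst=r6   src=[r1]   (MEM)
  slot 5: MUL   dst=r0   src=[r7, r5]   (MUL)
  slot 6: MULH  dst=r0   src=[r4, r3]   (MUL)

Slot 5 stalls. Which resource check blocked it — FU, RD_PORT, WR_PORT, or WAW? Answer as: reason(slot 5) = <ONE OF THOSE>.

(0) want 1×MUL +2rd +1wr — yes → AL1|MU1|ME1|BR1|rd2|wr1
(1) want 1×ALU +1rd +1wr — yes → AL0|MU1|ME1|BR1|rd1|wr0
(2) want 1×ALU +2rd +1wr — FU → AL0|MU1|ME1|BR1|rd1|wr0
(3) want 1×BR +2rd +0wr — RD_PORT → AL0|MU1|ME1|BR1|rd1|wr0
(4) want 1×MEM +1rd +1wr — WR_PORT → AL0|MU1|ME1|BR1|rd1|wr0
(5) want 1×MUL +2rd +1wr — RD_PORT → AL0|MU1|ME1|BR1|rd1|wr0
(6) want 1×MUL +2rd +1wr — RD_PORT → AL0|MU1|ME1|BR1|rd1|wr0

reason(slot 5) = RD_PORT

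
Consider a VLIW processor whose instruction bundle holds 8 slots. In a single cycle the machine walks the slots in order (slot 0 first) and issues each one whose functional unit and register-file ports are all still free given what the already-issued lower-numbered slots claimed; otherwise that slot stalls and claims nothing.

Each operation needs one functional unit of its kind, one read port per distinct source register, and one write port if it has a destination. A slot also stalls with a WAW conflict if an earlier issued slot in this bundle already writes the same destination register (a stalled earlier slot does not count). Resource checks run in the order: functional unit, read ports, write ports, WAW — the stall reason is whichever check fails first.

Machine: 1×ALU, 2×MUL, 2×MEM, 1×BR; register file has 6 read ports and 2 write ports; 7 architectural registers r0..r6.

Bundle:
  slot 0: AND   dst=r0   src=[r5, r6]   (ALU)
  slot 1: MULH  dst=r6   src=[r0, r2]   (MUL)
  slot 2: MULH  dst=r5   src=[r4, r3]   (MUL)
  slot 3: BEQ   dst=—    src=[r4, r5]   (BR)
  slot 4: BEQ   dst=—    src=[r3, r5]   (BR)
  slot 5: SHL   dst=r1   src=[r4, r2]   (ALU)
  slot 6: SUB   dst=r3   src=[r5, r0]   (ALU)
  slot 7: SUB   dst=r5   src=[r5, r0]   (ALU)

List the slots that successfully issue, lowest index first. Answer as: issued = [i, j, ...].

issued = [0, 1, 3]

slot 0 (ALU): ISSUE — free A0,Mu2,Ld2,B1 rp4 wp1
slot 1 (MUL): ISSUE — free A0,Mu1,Ld2,B1 rp2 wp0
slot 2 (MUL): stall WR_PORT — free A0,Mu1,Ld2,B1 rp2 wp0
slot 3 (BR): ISSUE — free A0,Mu1,Ld2,B0 rp0 wp0
slot 4 (BR): stall FU — free A0,Mu1,Ld2,B0 rp0 wp0
slot 5 (ALU): stall FU — free A0,Mu1,Ld2,B0 rp0 wp0
slot 6 (ALU): stall FU — free A0,Mu1,Ld2,B0 rp0 wp0
slot 7 (ALU): stall FU — free A0,Mu1,Ld2,B0 rp0 wp0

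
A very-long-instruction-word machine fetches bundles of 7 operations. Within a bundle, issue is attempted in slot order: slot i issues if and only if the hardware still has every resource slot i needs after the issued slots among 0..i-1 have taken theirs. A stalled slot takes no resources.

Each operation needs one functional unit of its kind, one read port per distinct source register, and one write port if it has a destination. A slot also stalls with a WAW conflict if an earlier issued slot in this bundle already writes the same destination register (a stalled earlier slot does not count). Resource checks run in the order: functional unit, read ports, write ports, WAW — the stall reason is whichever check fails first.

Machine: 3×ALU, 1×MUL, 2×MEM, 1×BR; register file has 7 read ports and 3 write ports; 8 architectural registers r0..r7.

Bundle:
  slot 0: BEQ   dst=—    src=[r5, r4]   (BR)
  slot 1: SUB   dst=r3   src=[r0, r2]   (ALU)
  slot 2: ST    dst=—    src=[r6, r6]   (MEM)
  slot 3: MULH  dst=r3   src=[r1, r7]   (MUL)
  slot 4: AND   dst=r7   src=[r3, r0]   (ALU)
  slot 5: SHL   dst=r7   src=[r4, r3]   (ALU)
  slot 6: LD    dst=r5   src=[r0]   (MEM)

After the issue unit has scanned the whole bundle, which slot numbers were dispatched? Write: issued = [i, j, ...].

  0. BR ⇒ go  {3A/1Mu/2Ld/0B | 5r 3w}
  1. ALU→r3 ⇒ go  {2A/1Mu/2Ld/0B | 3r 2w}
  2. MEM ⇒ go  {2A/1Mu/1Ld/0B | 2r 2w}
  3. MUL→r3 ⇒ no(WAW)  {2A/1Mu/1Ld/0B | 2r 2w}
  4. ALU→r7 ⇒ go  {1A/1Mu/1Ld/0B | 0r 1w}
  5. ALU→r7 ⇒ no(RD_PORT)  {1A/1Mu/1Ld/0B | 0r 1w}
  6. MEM→r5 ⇒ no(RD_PORT)  {1A/1Mu/1Ld/0B | 0r 1w}

issued = [0, 1, 2, 4]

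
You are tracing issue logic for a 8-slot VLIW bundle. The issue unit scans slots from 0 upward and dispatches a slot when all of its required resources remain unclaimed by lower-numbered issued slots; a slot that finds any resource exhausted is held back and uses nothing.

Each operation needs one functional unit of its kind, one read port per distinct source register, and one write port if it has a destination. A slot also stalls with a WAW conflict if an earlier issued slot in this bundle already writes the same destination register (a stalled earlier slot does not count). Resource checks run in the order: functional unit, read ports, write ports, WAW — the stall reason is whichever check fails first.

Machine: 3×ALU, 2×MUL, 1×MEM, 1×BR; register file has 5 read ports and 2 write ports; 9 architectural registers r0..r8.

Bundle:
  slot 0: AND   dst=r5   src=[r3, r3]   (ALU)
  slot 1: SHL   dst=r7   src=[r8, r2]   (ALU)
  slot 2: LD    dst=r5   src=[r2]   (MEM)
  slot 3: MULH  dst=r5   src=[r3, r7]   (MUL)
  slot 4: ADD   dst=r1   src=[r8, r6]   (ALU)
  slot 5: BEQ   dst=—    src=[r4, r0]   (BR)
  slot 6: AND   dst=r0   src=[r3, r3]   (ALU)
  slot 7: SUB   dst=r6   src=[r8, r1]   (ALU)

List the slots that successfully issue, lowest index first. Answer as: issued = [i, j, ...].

slot 0 (ALU): ISSUE — free A2,Mu2,Ld1,B1 rp4 wp1
slot 1 (ALU): ISSUE — free A1,Mu2,Ld1,B1 rp2 wp0
slot 2 (MEM): stall WR_PORT — free A1,Mu2,Ld1,B1 rp2 wp0
slot 3 (MUL): stall WR_PORT — free A1,Mu2,Ld1,B1 rp2 wp0
slot 4 (ALU): stall WR_PORT — free A1,Mu2,Ld1,B1 rp2 wp0
slot 5 (BR): ISSUE — free A1,Mu2,Ld1,B0 rp0 wp0
slot 6 (ALU): stall RD_PORT — free A1,Mu2,Ld1,B0 rp0 wp0
slot 7 (ALU): stall RD_PORT — free A1,Mu2,Ld1,B0 rp0 wp0

issued = [0, 1, 5]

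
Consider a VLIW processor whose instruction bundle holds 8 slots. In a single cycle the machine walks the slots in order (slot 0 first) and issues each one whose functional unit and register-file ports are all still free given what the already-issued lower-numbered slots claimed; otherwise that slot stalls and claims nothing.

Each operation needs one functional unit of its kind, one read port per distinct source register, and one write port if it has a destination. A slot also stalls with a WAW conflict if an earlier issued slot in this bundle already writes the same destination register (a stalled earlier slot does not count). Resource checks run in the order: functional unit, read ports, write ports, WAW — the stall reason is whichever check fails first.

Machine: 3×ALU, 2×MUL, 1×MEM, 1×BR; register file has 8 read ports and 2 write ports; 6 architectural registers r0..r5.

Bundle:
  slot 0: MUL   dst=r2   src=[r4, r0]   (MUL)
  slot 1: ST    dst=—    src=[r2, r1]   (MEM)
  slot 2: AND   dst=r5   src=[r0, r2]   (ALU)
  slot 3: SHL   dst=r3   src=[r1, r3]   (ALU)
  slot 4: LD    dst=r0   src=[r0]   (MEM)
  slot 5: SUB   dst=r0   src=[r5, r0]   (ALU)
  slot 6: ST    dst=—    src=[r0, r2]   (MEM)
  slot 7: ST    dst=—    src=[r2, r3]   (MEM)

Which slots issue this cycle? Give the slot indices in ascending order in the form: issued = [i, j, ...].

issued = [0, 1, 2]

(0) want 1×MUL +2rd +1wr — yes → AL3|MU1|ME1|BR1|rd6|wr1
(1) want 1×MEM +2rd +0wr — yes → AL3|MU1|ME0|BR1|rd4|wr1
(2) want 1×ALU +2rd +1wr — yes → AL2|MU1|ME0|BR1|rd2|wr0
(3) want 1×ALU +2rd +1wr — WR_PORT → AL2|MU1|ME0|BR1|rd2|wr0
(4) want 1×MEM +1rd +1wr — FU → AL2|MU1|ME0|BR1|rd2|wr0
(5) want 1×ALU +2rd +1wr — WR_PORT → AL2|MU1|ME0|BR1|rd2|wr0
(6) want 1×MEM +2rd +0wr — FU → AL2|MU1|ME0|BR1|rd2|wr0
(7) want 1×MEM +2rd +0wr — FU → AL2|MU1|ME0|BR1|rd2|wr0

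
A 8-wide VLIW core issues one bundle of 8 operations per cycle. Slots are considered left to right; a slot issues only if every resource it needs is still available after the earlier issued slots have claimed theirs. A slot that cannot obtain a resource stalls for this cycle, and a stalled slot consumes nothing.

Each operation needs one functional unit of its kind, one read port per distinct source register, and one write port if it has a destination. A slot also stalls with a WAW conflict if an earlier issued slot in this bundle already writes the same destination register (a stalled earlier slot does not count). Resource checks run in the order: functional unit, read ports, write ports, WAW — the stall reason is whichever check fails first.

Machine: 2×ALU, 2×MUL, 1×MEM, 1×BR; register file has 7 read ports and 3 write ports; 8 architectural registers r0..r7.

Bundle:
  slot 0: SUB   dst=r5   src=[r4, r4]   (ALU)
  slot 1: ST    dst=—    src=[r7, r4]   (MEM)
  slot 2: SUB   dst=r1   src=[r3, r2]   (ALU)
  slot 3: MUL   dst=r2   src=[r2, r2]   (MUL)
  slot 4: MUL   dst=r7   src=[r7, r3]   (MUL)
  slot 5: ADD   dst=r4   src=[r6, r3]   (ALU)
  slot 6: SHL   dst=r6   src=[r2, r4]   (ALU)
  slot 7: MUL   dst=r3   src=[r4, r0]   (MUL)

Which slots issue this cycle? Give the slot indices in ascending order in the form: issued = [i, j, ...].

issued = [0, 1, 2, 3]

  0. ALU→r5 ⇒ go  {1A/2Mu/1Ld/1B | 6r 2w}
  1. MEM ⇒ go  {1A/2Mu/0Ld/1B | 4r 2w}
  2. ALU→r1 ⇒ go  {0A/2Mu/0Ld/1B | 2r 1w}
  3. MUL→r2 ⇒ go  {0A/1Mu/0Ld/1B | 1r 0w}
  4. MUL→r7 ⇒ no(RD_PORT)  {0A/1Mu/0Ld/1B | 1r 0w}
  5. ALU→r4 ⇒ no(FU)  {0A/1Mu/0Ld/1B | 1r 0w}
  6. ALU→r6 ⇒ no(FU)  {0A/1Mu/0Ld/1B | 1r 0w}
  7. MUL→r3 ⇒ no(RD_PORT)  {0A/1Mu/0Ld/1B | 1r 0w}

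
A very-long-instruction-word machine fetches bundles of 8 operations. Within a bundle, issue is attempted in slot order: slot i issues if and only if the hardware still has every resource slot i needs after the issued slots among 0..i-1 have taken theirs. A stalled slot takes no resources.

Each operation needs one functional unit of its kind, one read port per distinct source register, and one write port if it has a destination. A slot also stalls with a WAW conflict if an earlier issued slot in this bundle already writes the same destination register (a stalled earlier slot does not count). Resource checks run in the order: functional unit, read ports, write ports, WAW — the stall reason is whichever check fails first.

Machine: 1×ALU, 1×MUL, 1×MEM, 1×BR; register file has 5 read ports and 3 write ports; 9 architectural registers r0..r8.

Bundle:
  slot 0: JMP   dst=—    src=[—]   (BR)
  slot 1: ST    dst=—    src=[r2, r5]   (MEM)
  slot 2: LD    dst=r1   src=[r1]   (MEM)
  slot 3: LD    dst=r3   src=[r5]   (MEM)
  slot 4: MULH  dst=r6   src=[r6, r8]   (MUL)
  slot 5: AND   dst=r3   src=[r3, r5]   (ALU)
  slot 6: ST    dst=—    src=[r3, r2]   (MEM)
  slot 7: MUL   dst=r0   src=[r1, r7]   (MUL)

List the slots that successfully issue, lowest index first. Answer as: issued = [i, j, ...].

slot 0 (BR): ISSUE — free A1,Mu1,Ld1,B0 rp5 wp3
slot 1 (MEM): ISSUE — free A1,Mu1,Ld0,B0 rp3 wp3
slot 2 (MEM): stall FU — free A1,Mu1,Ld0,B0 rp3 wp3
slot 3 (MEM): stall FU — free A1,Mu1,Ld0,B0 rp3 wp3
slot 4 (MUL): ISSUE — free A1,Mu0,Ld0,B0 rp1 wp2
slot 5 (ALU): stall RD_PORT — free A1,Mu0,Ld0,B0 rp1 wp2
slot 6 (MEM): stall FU — free A1,Mu0,Ld0,B0 rp1 wp2
slot 7 (MUL): stall FU — free A1,Mu0,Ld0,B0 rp1 wp2

issued = [0, 1, 4]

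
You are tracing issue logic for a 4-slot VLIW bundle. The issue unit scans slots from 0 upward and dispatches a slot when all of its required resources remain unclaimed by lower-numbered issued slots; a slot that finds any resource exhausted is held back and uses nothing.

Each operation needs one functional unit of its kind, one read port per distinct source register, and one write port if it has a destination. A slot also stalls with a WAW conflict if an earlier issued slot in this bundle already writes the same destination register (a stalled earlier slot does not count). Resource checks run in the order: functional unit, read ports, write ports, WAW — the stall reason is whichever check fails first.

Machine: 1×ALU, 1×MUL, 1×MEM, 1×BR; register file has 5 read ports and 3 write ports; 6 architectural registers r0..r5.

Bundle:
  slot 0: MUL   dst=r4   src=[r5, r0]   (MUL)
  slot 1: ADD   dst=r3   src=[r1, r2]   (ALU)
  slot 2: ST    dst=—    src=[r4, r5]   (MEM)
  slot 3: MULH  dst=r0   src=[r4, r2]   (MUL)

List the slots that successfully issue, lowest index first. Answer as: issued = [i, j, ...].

#0 MUL src=r5,r0 dispatched  <A:1 Mu:0 Ld:1 B:1 rd:3 wr:2>
#1 ALU src=r1,r2 dispatched  <A:0 Mu:0 Ld:1 B:1 rd:1 wr:1>
#2 MEM src=r4,r5 held:RD_PORT  <A:0 Mu:0 Ld:1 B:1 rd:1 wr:1>
#3 MUL src=r4,r2 held:FU  <A:0 Mu:0 Ld:1 B:1 rd:1 wr:1>

issued = [0, 1]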